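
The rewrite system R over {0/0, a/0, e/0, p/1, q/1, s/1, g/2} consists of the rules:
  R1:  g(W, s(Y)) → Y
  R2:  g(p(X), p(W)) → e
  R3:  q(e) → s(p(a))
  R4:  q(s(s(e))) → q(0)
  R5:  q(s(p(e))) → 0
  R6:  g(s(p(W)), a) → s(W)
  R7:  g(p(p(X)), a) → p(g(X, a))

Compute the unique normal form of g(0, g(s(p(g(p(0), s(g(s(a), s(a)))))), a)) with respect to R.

a

1. g(0, g(s(p(g(p(0), s(g(s(a), s(a)))))), a))  →  g(0, s(g(p(0), s(g(s(a), s(a))))))   [R6 at 2]
2. g(0, s(g(p(0), s(g(s(a), s(a))))))  →  g(p(0), s(g(s(a), s(a))))   [R1 at ε]
3. g(p(0), s(g(s(a), s(a))))  →  g(s(a), s(a))   [R1 at ε]
4. g(s(a), s(a))  →  a   [R1 at ε]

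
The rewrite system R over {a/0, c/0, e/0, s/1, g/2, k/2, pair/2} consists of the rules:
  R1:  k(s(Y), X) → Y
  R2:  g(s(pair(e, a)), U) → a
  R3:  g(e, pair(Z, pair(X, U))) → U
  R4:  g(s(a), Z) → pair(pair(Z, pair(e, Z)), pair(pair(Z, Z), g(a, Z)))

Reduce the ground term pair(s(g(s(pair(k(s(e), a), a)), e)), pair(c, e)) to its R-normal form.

pair(s(a), pair(c, e))

1. pair(s(g(s(pair(k(s(e), a), a)), e)), pair(c, e))  →  pair(s(g(s(pair(e, a)), e)), pair(c, e))   [R1 at 1.1.1.1.1]
2. pair(s(g(s(pair(e, a)), e)), pair(c, e))  →  pair(s(a), pair(c, e))   [R2 at 1.1]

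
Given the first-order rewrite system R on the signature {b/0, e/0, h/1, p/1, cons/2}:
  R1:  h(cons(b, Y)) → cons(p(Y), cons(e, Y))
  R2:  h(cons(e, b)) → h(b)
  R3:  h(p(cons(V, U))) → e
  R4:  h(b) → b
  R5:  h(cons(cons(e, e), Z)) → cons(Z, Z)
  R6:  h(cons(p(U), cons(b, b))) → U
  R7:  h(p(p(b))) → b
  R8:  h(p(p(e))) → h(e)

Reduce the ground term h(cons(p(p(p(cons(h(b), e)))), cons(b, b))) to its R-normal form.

1. h(cons(p(p(p(cons(h(b), e)))), cons(b, b)))  →  p(p(cons(h(b), e)))   [R6 at ε]
2. p(p(cons(h(b), e)))  →  p(p(cons(b, e)))   [R4 at 1.1.1]

p(p(cons(b, e)))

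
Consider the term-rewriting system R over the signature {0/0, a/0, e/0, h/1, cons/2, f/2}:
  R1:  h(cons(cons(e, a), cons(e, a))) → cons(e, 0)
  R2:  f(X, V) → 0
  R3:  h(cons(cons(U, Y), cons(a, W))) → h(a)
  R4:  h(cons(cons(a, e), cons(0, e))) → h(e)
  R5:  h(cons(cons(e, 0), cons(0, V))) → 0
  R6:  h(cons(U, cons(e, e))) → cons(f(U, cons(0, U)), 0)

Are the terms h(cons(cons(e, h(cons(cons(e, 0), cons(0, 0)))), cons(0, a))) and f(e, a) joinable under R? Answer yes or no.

Reduce t₁ = h(cons(cons(e, h(cons(cons(e, 0), cons(0, 0)))), cons(0, a))):
1. h(cons(cons(e, h(cons(cons(e, 0), cons(0, 0)))), cons(0, a)))  →  h(cons(cons(e, 0), cons(0, a)))   [R5 at 1.1.2]
2. h(cons(cons(e, 0), cons(0, a)))  →  0   [R5 at ε]

Reduce t₂ = f(e, a):
1. f(e, a)  →  0   [R2 at ε]

yes — NF(t₁) = 0, NF(t₂) = 0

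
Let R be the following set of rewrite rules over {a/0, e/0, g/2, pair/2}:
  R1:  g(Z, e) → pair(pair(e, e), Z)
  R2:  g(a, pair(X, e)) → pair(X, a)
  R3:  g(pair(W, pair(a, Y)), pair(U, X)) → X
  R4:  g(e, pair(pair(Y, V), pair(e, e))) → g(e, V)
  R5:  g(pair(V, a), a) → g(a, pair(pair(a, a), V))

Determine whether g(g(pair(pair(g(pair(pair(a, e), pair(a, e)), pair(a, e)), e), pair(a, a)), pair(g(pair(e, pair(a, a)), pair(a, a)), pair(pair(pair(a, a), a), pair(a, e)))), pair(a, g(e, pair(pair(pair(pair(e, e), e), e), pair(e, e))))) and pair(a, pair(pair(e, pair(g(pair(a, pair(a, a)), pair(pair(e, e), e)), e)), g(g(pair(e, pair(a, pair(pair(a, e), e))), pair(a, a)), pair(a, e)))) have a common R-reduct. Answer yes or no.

no — NF(t₁) = pair(pair(e, e), e), NF(t₂) = pair(a, pair(pair(e, pair(e, e)), pair(a, a)))

Reduce t₁ = g(g(pair(pair(g(pair(pair(a, e), pair(a, e)), pair(a, e)), e), pair(a, a)), pair(g(pair(e, pair(a, a)), pair(a, a)), pair(pair(pair(a, a), a), pair(a, e)))), pair(a, g(e, pair(pair(pair(pair(e, e), e), e), pair(e, e))))):
1. g(g(pair(pair(g(pair(pair(a, e), pair(a, e)), pair(a, e)), e), pair(a, a)), pair(g(pair(e, pair(a, a)), pair(a, a)), pair(pair(pair(a, a), a), pair(a, e)))), pair(a, g(e, pair(pair(pair(pair(e, e), e), e), pair(e, e)))))  →  g(pair(pair(pair(a, a), a), pair(a, e)), pair(a, g(e, pair(pair(pair(pair(e, e), e), e), pair(e, e)))))   [R3 at 1]
2. g(pair(pair(pair(a, a), a), pair(a, e)), pair(a, g(e, pair(pair(pair(pair(e, e), e), e), pair(e, e)))))  →  g(e, pair(pair(pair(pair(e, e), e), e), pair(e, e)))   [R3 at ε]
3. g(e, pair(pair(pair(pair(e, e), e), e), pair(e, e)))  →  g(e, e)   [R4 at ε]
4. g(e, e)  →  pair(pair(e, e), e)   [R1 at ε]

Reduce t₂ = pair(a, pair(pair(e, pair(g(pair(a, pair(a, a)), pair(pair(e, e), e)), e)), g(g(pair(e, pair(a, pair(pair(a, e), e))), pair(a, a)), pair(a, e)))):
1. pair(a, pair(pair(e, pair(g(pair(a, pair(a, a)), pair(pair(e, e), e)), e)), g(g(pair(e, pair(a, pair(pair(a, e), e))), pair(a, a)), pair(a, e))))  →  pair(a, pair(pair(e, pair(e, e)), g(g(pair(e, pair(a, pair(pair(a, e), e))), pair(a, a)), pair(a, e))))   [R3 at 2.1.2.1]
2. pair(a, pair(pair(e, pair(e, e)), g(g(pair(e, pair(a, pair(pair(a, e), e))), pair(a, a)), pair(a, e))))  →  pair(a, pair(pair(e, pair(e, e)), g(a, pair(a, e))))   [R3 at 2.2.1]
3. pair(a, pair(pair(e, pair(e, e)), g(a, pair(a, e))))  →  pair(a, pair(pair(e, pair(e, e)), pair(a, a)))   [R2 at 2.2]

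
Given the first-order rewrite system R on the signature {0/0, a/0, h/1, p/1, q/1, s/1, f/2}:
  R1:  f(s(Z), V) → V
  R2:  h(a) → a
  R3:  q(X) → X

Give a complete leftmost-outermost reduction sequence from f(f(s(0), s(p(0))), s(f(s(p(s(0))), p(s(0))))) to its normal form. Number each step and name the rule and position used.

1. f(f(s(0), s(p(0))), s(f(s(p(s(0))), p(s(0)))))  →  f(s(p(0)), s(f(s(p(s(0))), p(s(0)))))   [R1 at 1]
2. f(s(p(0)), s(f(s(p(s(0))), p(s(0)))))  →  s(f(s(p(s(0))), p(s(0))))   [R1 at ε]
3. s(f(s(p(s(0))), p(s(0))))  →  s(p(s(0)))   [R1 at 1]

s(p(s(0)))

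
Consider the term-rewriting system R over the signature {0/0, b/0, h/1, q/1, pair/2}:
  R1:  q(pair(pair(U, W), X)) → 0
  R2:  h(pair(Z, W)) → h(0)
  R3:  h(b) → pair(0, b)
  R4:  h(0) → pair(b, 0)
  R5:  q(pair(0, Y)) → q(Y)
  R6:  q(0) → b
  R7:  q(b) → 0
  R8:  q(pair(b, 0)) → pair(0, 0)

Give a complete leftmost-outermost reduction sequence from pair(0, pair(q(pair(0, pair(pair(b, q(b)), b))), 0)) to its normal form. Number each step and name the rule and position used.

pair(0, pair(0, 0))

1. pair(0, pair(q(pair(0, pair(pair(b, q(b)), b))), 0))  →  pair(0, pair(q(pair(pair(b, q(b)), b)), 0))   [R5 at 2.1]
2. pair(0, pair(q(pair(pair(b, q(b)), b)), 0))  →  pair(0, pair(0, 0))   [R1 at 2.1]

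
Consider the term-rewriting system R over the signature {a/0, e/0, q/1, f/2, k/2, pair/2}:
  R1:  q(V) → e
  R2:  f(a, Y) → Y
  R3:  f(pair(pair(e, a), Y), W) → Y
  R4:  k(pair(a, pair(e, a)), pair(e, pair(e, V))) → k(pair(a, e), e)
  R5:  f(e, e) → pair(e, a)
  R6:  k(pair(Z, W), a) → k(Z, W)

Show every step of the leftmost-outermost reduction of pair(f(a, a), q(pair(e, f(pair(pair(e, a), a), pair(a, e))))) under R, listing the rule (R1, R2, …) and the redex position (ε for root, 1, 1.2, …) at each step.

1. pair(f(a, a), q(pair(e, f(pair(pair(e, a), a), pair(a, e)))))  →  pair(a, q(pair(e, f(pair(pair(e, a), a), pair(a, e)))))   [R2 at 1]
2. pair(a, q(pair(e, f(pair(pair(e, a), a), pair(a, e)))))  →  pair(a, e)   [R1 at 2]

pair(a, e)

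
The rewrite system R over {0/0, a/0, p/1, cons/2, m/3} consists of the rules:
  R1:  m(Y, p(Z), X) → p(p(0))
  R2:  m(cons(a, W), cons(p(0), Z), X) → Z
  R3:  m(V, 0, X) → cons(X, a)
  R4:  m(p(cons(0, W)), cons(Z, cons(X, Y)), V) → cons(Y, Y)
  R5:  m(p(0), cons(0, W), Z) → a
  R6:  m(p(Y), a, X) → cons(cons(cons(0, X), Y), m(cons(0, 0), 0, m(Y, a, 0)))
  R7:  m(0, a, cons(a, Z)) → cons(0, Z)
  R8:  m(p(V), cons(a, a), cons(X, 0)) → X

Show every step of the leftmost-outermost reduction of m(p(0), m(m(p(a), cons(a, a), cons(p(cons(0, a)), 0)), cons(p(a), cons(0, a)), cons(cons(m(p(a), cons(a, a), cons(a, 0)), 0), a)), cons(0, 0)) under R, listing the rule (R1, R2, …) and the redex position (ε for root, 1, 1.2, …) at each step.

0

1. m(p(0), m(m(p(a), cons(a, a), cons(p(cons(0, a)), 0)), cons(p(a), cons(0, a)), cons(cons(m(p(a), cons(a, a), cons(a, 0)), 0), a)), cons(0, 0))  →  m(p(0), m(p(cons(0, a)), cons(p(a), cons(0, a)), cons(cons(m(p(a), cons(a, a), cons(a, 0)), 0), a)), cons(0, 0))   [R8 at 2.1]
2. m(p(0), m(p(cons(0, a)), cons(p(a), cons(0, a)), cons(cons(m(p(a), cons(a, a), cons(a, 0)), 0), a)), cons(0, 0))  →  m(p(0), cons(a, a), cons(0, 0))   [R4 at 2]
3. m(p(0), cons(a, a), cons(0, 0))  →  0   [R8 at ε]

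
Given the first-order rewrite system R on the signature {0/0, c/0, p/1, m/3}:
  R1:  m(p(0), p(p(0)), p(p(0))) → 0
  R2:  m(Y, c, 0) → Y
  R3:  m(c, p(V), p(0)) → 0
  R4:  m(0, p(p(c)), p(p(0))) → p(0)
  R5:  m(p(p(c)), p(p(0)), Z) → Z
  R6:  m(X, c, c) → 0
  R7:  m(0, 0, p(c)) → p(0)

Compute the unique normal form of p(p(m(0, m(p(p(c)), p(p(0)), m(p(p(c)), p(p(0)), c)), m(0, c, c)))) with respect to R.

p(p(0))

1. p(p(m(0, m(p(p(c)), p(p(0)), m(p(p(c)), p(p(0)), c)), m(0, c, c))))  →  p(p(m(0, m(p(p(c)), p(p(0)), c), m(0, c, c))))   [R5 at 1.1.2]
2. p(p(m(0, m(p(p(c)), p(p(0)), c), m(0, c, c))))  →  p(p(m(0, c, m(0, c, c))))   [R5 at 1.1.2]
3. p(p(m(0, c, m(0, c, c))))  →  p(p(m(0, c, 0)))   [R6 at 1.1.3]
4. p(p(m(0, c, 0)))  →  p(p(0))   [R2 at 1.1]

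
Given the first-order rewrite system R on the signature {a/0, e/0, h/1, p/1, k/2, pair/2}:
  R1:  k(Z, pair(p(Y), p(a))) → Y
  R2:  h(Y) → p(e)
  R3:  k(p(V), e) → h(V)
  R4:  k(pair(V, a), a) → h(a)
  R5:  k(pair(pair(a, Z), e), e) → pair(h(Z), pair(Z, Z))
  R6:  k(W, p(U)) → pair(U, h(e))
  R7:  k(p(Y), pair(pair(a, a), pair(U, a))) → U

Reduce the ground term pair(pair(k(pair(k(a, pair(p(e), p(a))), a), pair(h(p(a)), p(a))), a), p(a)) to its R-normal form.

1. pair(pair(k(pair(k(a, pair(p(e), p(a))), a), pair(h(p(a)), p(a))), a), p(a))  →  pair(pair(k(pair(e, a), pair(h(p(a)), p(a))), a), p(a))   [R1 at 1.1.1.1]
2. pair(pair(k(pair(e, a), pair(h(p(a)), p(a))), a), p(a))  →  pair(pair(k(pair(e, a), pair(p(e), p(a))), a), p(a))   [R2 at 1.1.2.1]
3. pair(pair(k(pair(e, a), pair(p(e), p(a))), a), p(a))  →  pair(pair(e, a), p(a))   [R1 at 1.1]

pair(pair(e, a), p(a))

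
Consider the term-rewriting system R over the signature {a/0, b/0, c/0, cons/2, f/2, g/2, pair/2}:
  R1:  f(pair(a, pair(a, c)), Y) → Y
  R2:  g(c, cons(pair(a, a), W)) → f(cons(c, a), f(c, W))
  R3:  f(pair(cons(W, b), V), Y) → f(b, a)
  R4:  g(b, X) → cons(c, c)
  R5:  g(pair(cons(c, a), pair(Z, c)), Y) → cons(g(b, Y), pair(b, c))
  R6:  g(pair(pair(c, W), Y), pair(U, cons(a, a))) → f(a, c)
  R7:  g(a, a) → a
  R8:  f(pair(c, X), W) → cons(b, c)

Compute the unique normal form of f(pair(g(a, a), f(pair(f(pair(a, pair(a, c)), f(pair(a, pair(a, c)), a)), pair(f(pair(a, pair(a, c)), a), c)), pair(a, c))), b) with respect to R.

1. f(pair(g(a, a), f(pair(f(pair(a, pair(a, c)), f(pair(a, pair(a, c)), a)), pair(f(pair(a, pair(a, c)), a), c)), pair(a, c))), b)  →  f(pair(a, f(pair(f(pair(a, pair(a, c)), f(pair(a, pair(a, c)), a)), pair(f(pair(a, pair(a, c)), a), c)), pair(a, c))), b)   [R7 at 1.1]
2. f(pair(a, f(pair(f(pair(a, pair(a, c)), f(pair(a, pair(a, c)), a)), pair(f(pair(a, pair(a, c)), a), c)), pair(a, c))), b)  →  f(pair(a, f(pair(f(pair(a, pair(a, c)), a), pair(f(pair(a, pair(a, c)), a), c)), pair(a, c))), b)   [R1 at 1.2.1.1]
3. f(pair(a, f(pair(f(pair(a, pair(a, c)), a), pair(f(pair(a, pair(a, c)), a), c)), pair(a, c))), b)  →  f(pair(a, f(pair(a, pair(f(pair(a, pair(a, c)), a), c)), pair(a, c))), b)   [R1 at 1.2.1.1]
4. f(pair(a, f(pair(a, pair(f(pair(a, pair(a, c)), a), c)), pair(a, c))), b)  →  f(pair(a, f(pair(a, pair(a, c)), pair(a, c))), b)   [R1 at 1.2.1.2.1]
5. f(pair(a, f(pair(a, pair(a, c)), pair(a, c))), b)  →  f(pair(a, pair(a, c)), b)   [R1 at 1.2]
6. f(pair(a, pair(a, c)), b)  →  b   [R1 at ε]

b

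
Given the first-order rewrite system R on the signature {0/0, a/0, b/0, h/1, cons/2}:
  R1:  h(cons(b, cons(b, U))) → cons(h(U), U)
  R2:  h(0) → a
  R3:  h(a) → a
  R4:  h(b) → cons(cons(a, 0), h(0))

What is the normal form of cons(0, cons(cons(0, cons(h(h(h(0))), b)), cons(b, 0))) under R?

1. cons(0, cons(cons(0, cons(h(h(h(0))), b)), cons(b, 0)))  →  cons(0, cons(cons(0, cons(h(h(a)), b)), cons(b, 0)))   [R2 at 2.1.2.1.1.1]
2. cons(0, cons(cons(0, cons(h(h(a)), b)), cons(b, 0)))  →  cons(0, cons(cons(0, cons(h(a), b)), cons(b, 0)))   [R3 at 2.1.2.1.1]
3. cons(0, cons(cons(0, cons(h(a), b)), cons(b, 0)))  →  cons(0, cons(cons(0, cons(a, b)), cons(b, 0)))   [R3 at 2.1.2.1]

cons(0, cons(cons(0, cons(a, b)), cons(b, 0)))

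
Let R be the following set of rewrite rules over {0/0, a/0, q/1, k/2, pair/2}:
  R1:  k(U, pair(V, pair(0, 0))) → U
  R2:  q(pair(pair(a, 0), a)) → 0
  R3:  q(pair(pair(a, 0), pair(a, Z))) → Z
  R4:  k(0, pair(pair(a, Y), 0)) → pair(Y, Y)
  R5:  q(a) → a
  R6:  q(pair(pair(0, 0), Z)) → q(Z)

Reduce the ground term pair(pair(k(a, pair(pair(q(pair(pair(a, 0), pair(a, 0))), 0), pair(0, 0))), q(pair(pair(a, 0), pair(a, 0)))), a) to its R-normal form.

pair(pair(a, 0), a)

1. pair(pair(k(a, pair(pair(q(pair(pair(a, 0), pair(a, 0))), 0), pair(0, 0))), q(pair(pair(a, 0), pair(a, 0)))), a)  →  pair(pair(a, q(pair(pair(a, 0), pair(a, 0)))), a)   [R1 at 1.1]
2. pair(pair(a, q(pair(pair(a, 0), pair(a, 0)))), a)  →  pair(pair(a, 0), a)   [R3 at 1.2]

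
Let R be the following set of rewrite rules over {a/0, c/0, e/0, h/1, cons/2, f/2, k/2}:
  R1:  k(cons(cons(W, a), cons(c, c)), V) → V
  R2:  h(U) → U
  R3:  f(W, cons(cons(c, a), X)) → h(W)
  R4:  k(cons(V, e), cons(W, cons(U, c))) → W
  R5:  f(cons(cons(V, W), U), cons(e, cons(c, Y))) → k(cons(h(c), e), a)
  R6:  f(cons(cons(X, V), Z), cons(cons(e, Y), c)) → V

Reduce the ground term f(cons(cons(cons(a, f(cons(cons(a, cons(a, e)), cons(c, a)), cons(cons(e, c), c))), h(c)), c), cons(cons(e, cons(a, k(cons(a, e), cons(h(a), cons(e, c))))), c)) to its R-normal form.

1. f(cons(cons(cons(a, f(cons(cons(a, cons(a, e)), cons(c, a)), cons(cons(e, c), c))), h(c)), c), cons(cons(e, cons(a, k(cons(a, e), cons(h(a), cons(e, c))))), c))  →  h(c)   [R6 at ε]
2. h(c)  →  c   [R2 at ε]

c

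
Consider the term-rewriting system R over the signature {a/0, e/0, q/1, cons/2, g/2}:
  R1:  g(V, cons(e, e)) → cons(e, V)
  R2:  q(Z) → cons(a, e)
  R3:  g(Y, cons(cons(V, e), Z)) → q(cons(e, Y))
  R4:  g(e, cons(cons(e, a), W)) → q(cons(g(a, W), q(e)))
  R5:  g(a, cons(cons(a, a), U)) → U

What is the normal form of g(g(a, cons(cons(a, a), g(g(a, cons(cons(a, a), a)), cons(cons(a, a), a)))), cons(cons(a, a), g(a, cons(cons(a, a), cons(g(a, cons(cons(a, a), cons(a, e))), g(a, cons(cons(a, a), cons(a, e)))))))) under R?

cons(cons(a, e), cons(a, e))

1. g(g(a, cons(cons(a, a), g(g(a, cons(cons(a, a), a)), cons(cons(a, a), a)))), cons(cons(a, a), g(a, cons(cons(a, a), cons(g(a, cons(cons(a, a), cons(a, e))), g(a, cons(cons(a, a), cons(a, e))))))))  →  g(g(g(a, cons(cons(a, a), a)), cons(cons(a, a), a)), cons(cons(a, a), g(a, cons(cons(a, a), cons(g(a, cons(cons(a, a), cons(a, e))), g(a, cons(cons(a, a), cons(a, e))))))))   [R5 at 1]
2. g(g(g(a, cons(cons(a, a), a)), cons(cons(a, a), a)), cons(cons(a, a), g(a, cons(cons(a, a), cons(g(a, cons(cons(a, a), cons(a, e))), g(a, cons(cons(a, a), cons(a, e))))))))  →  g(g(a, cons(cons(a, a), a)), cons(cons(a, a), g(a, cons(cons(a, a), cons(g(a, cons(cons(a, a), cons(a, e))), g(a, cons(cons(a, a), cons(a, e))))))))   [R5 at 1.1]
3. g(g(a, cons(cons(a, a), a)), cons(cons(a, a), g(a, cons(cons(a, a), cons(g(a, cons(cons(a, a), cons(a, e))), g(a, cons(cons(a, a), cons(a, e))))))))  →  g(a, cons(cons(a, a), g(a, cons(cons(a, a), cons(g(a, cons(cons(a, a), cons(a, e))), g(a, cons(cons(a, a), cons(a, e))))))))   [R5 at 1]
4. g(a, cons(cons(a, a), g(a, cons(cons(a, a), cons(g(a, cons(cons(a, a), cons(a, e))), g(a, cons(cons(a, a), cons(a, e))))))))  →  g(a, cons(cons(a, a), cons(g(a, cons(cons(a, a), cons(a, e))), g(a, cons(cons(a, a), cons(a, e))))))   [R5 at ε]
5. g(a, cons(cons(a, a), cons(g(a, cons(cons(a, a), cons(a, e))), g(a, cons(cons(a, a), cons(a, e))))))  →  cons(g(a, cons(cons(a, a), cons(a, e))), g(a, cons(cons(a, a), cons(a, e))))   [R5 at ε]
6. cons(g(a, cons(cons(a, a), cons(a, e))), g(a, cons(cons(a, a), cons(a, e))))  →  cons(cons(a, e), g(a, cons(cons(a, a), cons(a, e))))   [R5 at 1]
7. cons(cons(a, e), g(a, cons(cons(a, a), cons(a, e))))  →  cons(cons(a, e), cons(a, e))   [R5 at 2]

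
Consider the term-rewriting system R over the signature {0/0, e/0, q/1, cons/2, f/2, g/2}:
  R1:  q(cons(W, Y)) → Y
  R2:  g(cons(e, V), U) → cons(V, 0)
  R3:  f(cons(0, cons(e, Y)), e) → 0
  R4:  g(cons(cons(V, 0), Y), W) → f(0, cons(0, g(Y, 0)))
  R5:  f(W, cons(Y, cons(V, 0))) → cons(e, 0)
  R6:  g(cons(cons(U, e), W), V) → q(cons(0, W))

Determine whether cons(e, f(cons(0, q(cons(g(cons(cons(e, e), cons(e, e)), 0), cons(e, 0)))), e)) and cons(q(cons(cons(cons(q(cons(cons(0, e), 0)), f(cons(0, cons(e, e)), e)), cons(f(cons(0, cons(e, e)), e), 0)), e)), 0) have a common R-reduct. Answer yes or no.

Reduce t₁ = cons(e, f(cons(0, q(cons(g(cons(cons(e, e), cons(e, e)), 0), cons(e, 0)))), e)):
1. cons(e, f(cons(0, q(cons(g(cons(cons(e, e), cons(e, e)), 0), cons(e, 0)))), e))  →  cons(e, f(cons(0, cons(e, 0)), e))   [R1 at 2.1.2]
2. cons(e, f(cons(0, cons(e, 0)), e))  →  cons(e, 0)   [R3 at 2]

Reduce t₂ = cons(q(cons(cons(cons(q(cons(cons(0, e), 0)), f(cons(0, cons(e, e)), e)), cons(f(cons(0, cons(e, e)), e), 0)), e)), 0):
1. cons(q(cons(cons(cons(q(cons(cons(0, e), 0)), f(cons(0, cons(e, e)), e)), cons(f(cons(0, cons(e, e)), e), 0)), e)), 0)  →  cons(e, 0)   [R1 at 1]

yes — NF(t₁) = cons(e, 0), NF(t₂) = cons(e, 0)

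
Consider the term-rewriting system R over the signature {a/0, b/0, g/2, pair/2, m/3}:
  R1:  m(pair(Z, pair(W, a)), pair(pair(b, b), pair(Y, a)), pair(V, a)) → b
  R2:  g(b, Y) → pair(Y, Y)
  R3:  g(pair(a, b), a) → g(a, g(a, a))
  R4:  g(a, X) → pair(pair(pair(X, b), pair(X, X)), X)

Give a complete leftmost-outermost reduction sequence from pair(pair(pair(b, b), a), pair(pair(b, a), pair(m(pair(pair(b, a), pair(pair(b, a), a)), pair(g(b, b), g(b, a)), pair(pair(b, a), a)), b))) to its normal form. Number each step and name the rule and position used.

pair(pair(pair(b, b), a), pair(pair(b, a), pair(b, b)))

1. pair(pair(pair(b, b), a), pair(pair(b, a), pair(m(pair(pair(b, a), pair(pair(b, a), a)), pair(g(b, b), g(b, a)), pair(pair(b, a), a)), b)))  →  pair(pair(pair(b, b), a), pair(pair(b, a), pair(m(pair(pair(b, a), pair(pair(b, a), a)), pair(pair(b, b), g(b, a)), pair(pair(b, a), a)), b)))   [R2 at 2.2.1.2.1]
2. pair(pair(pair(b, b), a), pair(pair(b, a), pair(m(pair(pair(b, a), pair(pair(b, a), a)), pair(pair(b, b), g(b, a)), pair(pair(b, a), a)), b)))  →  pair(pair(pair(b, b), a), pair(pair(b, a), pair(m(pair(pair(b, a), pair(pair(b, a), a)), pair(pair(b, b), pair(a, a)), pair(pair(b, a), a)), b)))   [R2 at 2.2.1.2.2]
3. pair(pair(pair(b, b), a), pair(pair(b, a), pair(m(pair(pair(b, a), pair(pair(b, a), a)), pair(pair(b, b), pair(a, a)), pair(pair(b, a), a)), b)))  →  pair(pair(pair(b, b), a), pair(pair(b, a), pair(b, b)))   [R1 at 2.2.1]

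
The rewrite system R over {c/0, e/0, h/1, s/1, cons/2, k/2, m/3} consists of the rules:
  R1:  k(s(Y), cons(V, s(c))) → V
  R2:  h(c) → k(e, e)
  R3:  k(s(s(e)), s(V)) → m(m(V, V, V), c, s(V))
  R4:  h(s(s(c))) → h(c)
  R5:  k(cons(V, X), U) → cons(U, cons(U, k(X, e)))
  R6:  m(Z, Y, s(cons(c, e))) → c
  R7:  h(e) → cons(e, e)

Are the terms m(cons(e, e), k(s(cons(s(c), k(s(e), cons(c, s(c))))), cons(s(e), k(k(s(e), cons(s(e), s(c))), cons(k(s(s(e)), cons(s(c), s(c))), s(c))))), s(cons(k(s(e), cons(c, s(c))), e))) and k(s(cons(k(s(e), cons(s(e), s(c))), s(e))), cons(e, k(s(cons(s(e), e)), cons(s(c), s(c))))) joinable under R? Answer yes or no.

no — NF(t₁) = c, NF(t₂) = e

Reduce t₁ = m(cons(e, e), k(s(cons(s(c), k(s(e), cons(c, s(c))))), cons(s(e), k(k(s(e), cons(s(e), s(c))), cons(k(s(s(e)), cons(s(c), s(c))), s(c))))), s(cons(k(s(e), cons(c, s(c))), e))):
1. m(cons(e, e), k(s(cons(s(c), k(s(e), cons(c, s(c))))), cons(s(e), k(k(s(e), cons(s(e), s(c))), cons(k(s(s(e)), cons(s(c), s(c))), s(c))))), s(cons(k(s(e), cons(c, s(c))), e)))  →  m(cons(e, e), k(s(cons(s(c), c)), cons(s(e), k(k(s(e), cons(s(e), s(c))), cons(k(s(s(e)), cons(s(c), s(c))), s(c))))), s(cons(k(s(e), cons(c, s(c))), e)))   [R1 at 2.1.1.2]
2. m(cons(e, e), k(s(cons(s(c), c)), cons(s(e), k(k(s(e), cons(s(e), s(c))), cons(k(s(s(e)), cons(s(c), s(c))), s(c))))), s(cons(k(s(e), cons(c, s(c))), e)))  →  m(cons(e, e), k(s(cons(s(c), c)), cons(s(e), k(s(e), cons(k(s(s(e)), cons(s(c), s(c))), s(c))))), s(cons(k(s(e), cons(c, s(c))), e)))   [R1 at 2.2.2.1]
3. m(cons(e, e), k(s(cons(s(c), c)), cons(s(e), k(s(e), cons(k(s(s(e)), cons(s(c), s(c))), s(c))))), s(cons(k(s(e), cons(c, s(c))), e)))  →  m(cons(e, e), k(s(cons(s(c), c)), cons(s(e), k(s(s(e)), cons(s(c), s(c))))), s(cons(k(s(e), cons(c, s(c))), e)))   [R1 at 2.2.2]
4. m(cons(e, e), k(s(cons(s(c), c)), cons(s(e), k(s(s(e)), cons(s(c), s(c))))), s(cons(k(s(e), cons(c, s(c))), e)))  →  m(cons(e, e), k(s(cons(s(c), c)), cons(s(e), s(c))), s(cons(k(s(e), cons(c, s(c))), e)))   [R1 at 2.2.2]
5. m(cons(e, e), k(s(cons(s(c), c)), cons(s(e), s(c))), s(cons(k(s(e), cons(c, s(c))), e)))  →  m(cons(e, e), s(e), s(cons(k(s(e), cons(c, s(c))), e)))   [R1 at 2]
6. m(cons(e, e), s(e), s(cons(k(s(e), cons(c, s(c))), e)))  →  m(cons(e, e), s(e), s(cons(c, e)))   [R1 at 3.1.1]
7. m(cons(e, e), s(e), s(cons(c, e)))  →  c   [R6 at ε]

Reduce t₂ = k(s(cons(k(s(e), cons(s(e), s(c))), s(e))), cons(e, k(s(cons(s(e), e)), cons(s(c), s(c))))):
1. k(s(cons(k(s(e), cons(s(e), s(c))), s(e))), cons(e, k(s(cons(s(e), e)), cons(s(c), s(c)))))  →  k(s(cons(s(e), s(e))), cons(e, k(s(cons(s(e), e)), cons(s(c), s(c)))))   [R1 at 1.1.1]
2. k(s(cons(s(e), s(e))), cons(e, k(s(cons(s(e), e)), cons(s(c), s(c)))))  →  k(s(cons(s(e), s(e))), cons(e, s(c)))   [R1 at 2.2]
3. k(s(cons(s(e), s(e))), cons(e, s(c)))  →  e   [R1 at ε]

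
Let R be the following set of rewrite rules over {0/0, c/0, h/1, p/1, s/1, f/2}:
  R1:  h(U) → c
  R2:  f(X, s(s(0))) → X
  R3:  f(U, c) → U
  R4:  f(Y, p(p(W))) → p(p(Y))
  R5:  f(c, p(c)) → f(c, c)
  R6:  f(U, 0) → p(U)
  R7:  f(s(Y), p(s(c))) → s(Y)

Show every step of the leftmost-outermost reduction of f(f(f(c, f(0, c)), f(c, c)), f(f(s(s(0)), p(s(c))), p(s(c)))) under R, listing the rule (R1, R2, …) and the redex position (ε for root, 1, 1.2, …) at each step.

1. f(f(f(c, f(0, c)), f(c, c)), f(f(s(s(0)), p(s(c))), p(s(c))))  →  f(f(f(c, 0), f(c, c)), f(f(s(s(0)), p(s(c))), p(s(c))))   [R3 at 1.1.2]
2. f(f(f(c, 0), f(c, c)), f(f(s(s(0)), p(s(c))), p(s(c))))  →  f(f(p(c), f(c, c)), f(f(s(s(0)), p(s(c))), p(s(c))))   [R6 at 1.1]
3. f(f(p(c), f(c, c)), f(f(s(s(0)), p(s(c))), p(s(c))))  →  f(f(p(c), c), f(f(s(s(0)), p(s(c))), p(s(c))))   [R3 at 1.2]
4. f(f(p(c), c), f(f(s(s(0)), p(s(c))), p(s(c))))  →  f(p(c), f(f(s(s(0)), p(s(c))), p(s(c))))   [R3 at 1]
5. f(p(c), f(f(s(s(0)), p(s(c))), p(s(c))))  →  f(p(c), f(s(s(0)), p(s(c))))   [R7 at 2.1]
6. f(p(c), f(s(s(0)), p(s(c))))  →  f(p(c), s(s(0)))   [R7 at 2]
7. f(p(c), s(s(0)))  →  p(c)   [R2 at ε]

p(c)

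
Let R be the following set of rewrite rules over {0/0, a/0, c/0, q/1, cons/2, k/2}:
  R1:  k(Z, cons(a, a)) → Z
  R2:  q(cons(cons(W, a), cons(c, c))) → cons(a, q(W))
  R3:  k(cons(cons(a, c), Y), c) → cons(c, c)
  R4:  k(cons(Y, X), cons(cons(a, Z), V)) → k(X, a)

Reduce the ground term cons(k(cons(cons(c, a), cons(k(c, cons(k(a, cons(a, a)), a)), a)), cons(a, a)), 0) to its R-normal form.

cons(cons(cons(c, a), cons(c, a)), 0)

1. cons(k(cons(cons(c, a), cons(k(c, cons(k(a, cons(a, a)), a)), a)), cons(a, a)), 0)  →  cons(cons(cons(c, a), cons(k(c, cons(k(a, cons(a, a)), a)), a)), 0)   [R1 at 1]
2. cons(cons(cons(c, a), cons(k(c, cons(k(a, cons(a, a)), a)), a)), 0)  →  cons(cons(cons(c, a), cons(k(c, cons(a, a)), a)), 0)   [R1 at 1.2.1.2.1]
3. cons(cons(cons(c, a), cons(k(c, cons(a, a)), a)), 0)  →  cons(cons(cons(c, a), cons(c, a)), 0)   [R1 at 1.2.1]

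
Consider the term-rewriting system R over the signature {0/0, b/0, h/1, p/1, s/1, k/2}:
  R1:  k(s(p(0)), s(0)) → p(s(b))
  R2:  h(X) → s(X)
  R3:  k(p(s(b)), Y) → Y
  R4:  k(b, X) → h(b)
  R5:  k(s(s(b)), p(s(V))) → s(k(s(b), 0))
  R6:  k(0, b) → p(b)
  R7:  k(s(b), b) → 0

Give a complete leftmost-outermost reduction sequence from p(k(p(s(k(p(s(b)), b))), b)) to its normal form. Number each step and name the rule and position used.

p(b)

1. p(k(p(s(k(p(s(b)), b))), b))  →  p(k(p(s(b)), b))   [R3 at 1.1.1.1]
2. p(k(p(s(b)), b))  →  p(b)   [R3 at 1]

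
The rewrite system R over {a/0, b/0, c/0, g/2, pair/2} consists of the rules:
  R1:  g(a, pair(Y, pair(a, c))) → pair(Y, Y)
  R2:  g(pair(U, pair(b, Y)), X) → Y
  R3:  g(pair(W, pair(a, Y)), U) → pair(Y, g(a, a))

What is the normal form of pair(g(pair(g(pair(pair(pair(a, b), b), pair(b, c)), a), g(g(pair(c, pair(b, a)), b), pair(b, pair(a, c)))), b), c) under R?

1. pair(g(pair(g(pair(pair(pair(a, b), b), pair(b, c)), a), g(g(pair(c, pair(b, a)), b), pair(b, pair(a, c)))), b), c)  →  pair(g(pair(c, g(g(pair(c, pair(b, a)), b), pair(b, pair(a, c)))), b), c)   [R2 at 1.1.1]
2. pair(g(pair(c, g(g(pair(c, pair(b, a)), b), pair(b, pair(a, c)))), b), c)  →  pair(g(pair(c, g(a, pair(b, pair(a, c)))), b), c)   [R2 at 1.1.2.1]
3. pair(g(pair(c, g(a, pair(b, pair(a, c)))), b), c)  →  pair(g(pair(c, pair(b, b)), b), c)   [R1 at 1.1.2]
4. pair(g(pair(c, pair(b, b)), b), c)  →  pair(b, c)   [R2 at 1]

pair(b, c)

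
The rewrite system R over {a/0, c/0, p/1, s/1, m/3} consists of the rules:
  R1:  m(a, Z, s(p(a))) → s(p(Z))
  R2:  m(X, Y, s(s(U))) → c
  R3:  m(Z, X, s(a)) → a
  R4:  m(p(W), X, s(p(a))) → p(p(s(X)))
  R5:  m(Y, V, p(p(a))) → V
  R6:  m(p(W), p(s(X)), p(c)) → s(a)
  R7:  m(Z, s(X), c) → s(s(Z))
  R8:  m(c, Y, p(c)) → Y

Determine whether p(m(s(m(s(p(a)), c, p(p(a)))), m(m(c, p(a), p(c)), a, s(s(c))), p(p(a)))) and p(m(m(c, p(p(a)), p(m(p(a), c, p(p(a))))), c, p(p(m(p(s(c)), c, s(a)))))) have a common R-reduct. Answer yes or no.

Reduce t₁ = p(m(s(m(s(p(a)), c, p(p(a)))), m(m(c, p(a), p(c)), a, s(s(c))), p(p(a)))):
1. p(m(s(m(s(p(a)), c, p(p(a)))), m(m(c, p(a), p(c)), a, s(s(c))), p(p(a))))  →  p(m(m(c, p(a), p(c)), a, s(s(c))))   [R5 at 1]
2. p(m(m(c, p(a), p(c)), a, s(s(c))))  →  p(c)   [R2 at 1]

Reduce t₂ = p(m(m(c, p(p(a)), p(m(p(a), c, p(p(a))))), c, p(p(m(p(s(c)), c, s(a)))))):
1. p(m(m(c, p(p(a)), p(m(p(a), c, p(p(a))))), c, p(p(m(p(s(c)), c, s(a))))))  →  p(m(m(c, p(p(a)), p(c)), c, p(p(m(p(s(c)), c, s(a))))))   [R5 at 1.1.3.1]
2. p(m(m(c, p(p(a)), p(c)), c, p(p(m(p(s(c)), c, s(a))))))  →  p(m(p(p(a)), c, p(p(m(p(s(c)), c, s(a))))))   [R8 at 1.1]
3. p(m(p(p(a)), c, p(p(m(p(s(c)), c, s(a))))))  →  p(m(p(p(a)), c, p(p(a))))   [R3 at 1.3.1.1]
4. p(m(p(p(a)), c, p(p(a))))  →  p(c)   [R5 at 1]

yes — NF(t₁) = p(c), NF(t₂) = p(c)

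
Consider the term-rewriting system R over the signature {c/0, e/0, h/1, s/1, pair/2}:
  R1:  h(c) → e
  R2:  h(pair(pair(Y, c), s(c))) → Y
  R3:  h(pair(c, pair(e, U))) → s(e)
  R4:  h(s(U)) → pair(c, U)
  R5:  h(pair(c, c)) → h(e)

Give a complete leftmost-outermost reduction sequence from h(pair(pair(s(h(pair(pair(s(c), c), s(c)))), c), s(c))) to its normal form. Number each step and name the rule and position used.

s(s(c))

1. h(pair(pair(s(h(pair(pair(s(c), c), s(c)))), c), s(c)))  →  s(h(pair(pair(s(c), c), s(c))))   [R2 at ε]
2. s(h(pair(pair(s(c), c), s(c))))  →  s(s(c))   [R2 at 1]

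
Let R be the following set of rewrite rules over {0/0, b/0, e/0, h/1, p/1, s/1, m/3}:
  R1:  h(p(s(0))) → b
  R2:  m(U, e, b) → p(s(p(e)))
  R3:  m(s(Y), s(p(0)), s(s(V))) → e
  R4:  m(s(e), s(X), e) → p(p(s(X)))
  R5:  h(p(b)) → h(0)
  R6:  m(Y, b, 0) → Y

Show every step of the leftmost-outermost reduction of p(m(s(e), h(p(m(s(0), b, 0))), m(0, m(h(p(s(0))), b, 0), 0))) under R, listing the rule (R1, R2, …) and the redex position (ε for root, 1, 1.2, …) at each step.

p(s(e))

1. p(m(s(e), h(p(m(s(0), b, 0))), m(0, m(h(p(s(0))), b, 0), 0)))  →  p(m(s(e), h(p(s(0))), m(0, m(h(p(s(0))), b, 0), 0)))   [R6 at 1.2.1.1]
2. p(m(s(e), h(p(s(0))), m(0, m(h(p(s(0))), b, 0), 0)))  →  p(m(s(e), b, m(0, m(h(p(s(0))), b, 0), 0)))   [R1 at 1.2]
3. p(m(s(e), b, m(0, m(h(p(s(0))), b, 0), 0)))  →  p(m(s(e), b, m(0, h(p(s(0))), 0)))   [R6 at 1.3.2]
4. p(m(s(e), b, m(0, h(p(s(0))), 0)))  →  p(m(s(e), b, m(0, b, 0)))   [R1 at 1.3.2]
5. p(m(s(e), b, m(0, b, 0)))  →  p(m(s(e), b, 0))   [R6 at 1.3]
6. p(m(s(e), b, 0))  →  p(s(e))   [R6 at 1]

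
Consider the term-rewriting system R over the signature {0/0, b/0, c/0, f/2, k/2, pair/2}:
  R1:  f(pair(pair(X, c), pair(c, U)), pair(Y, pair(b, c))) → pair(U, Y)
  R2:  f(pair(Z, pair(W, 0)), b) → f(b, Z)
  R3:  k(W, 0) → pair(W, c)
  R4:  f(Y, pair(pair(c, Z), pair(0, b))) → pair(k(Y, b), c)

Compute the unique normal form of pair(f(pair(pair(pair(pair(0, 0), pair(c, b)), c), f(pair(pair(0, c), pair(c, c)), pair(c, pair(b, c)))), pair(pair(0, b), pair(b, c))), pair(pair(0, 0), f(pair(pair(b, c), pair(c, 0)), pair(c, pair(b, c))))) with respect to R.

1. pair(f(pair(pair(pair(pair(0, 0), pair(c, b)), c), f(pair(pair(0, c), pair(c, c)), pair(c, pair(b, c)))), pair(pair(0, b), pair(b, c))), pair(pair(0, 0), f(pair(pair(b, c), pair(c, 0)), pair(c, pair(b, c)))))  →  pair(f(pair(pair(pair(pair(0, 0), pair(c, b)), c), pair(c, c)), pair(pair(0, b), pair(b, c))), pair(pair(0, 0), f(pair(pair(b, c), pair(c, 0)), pair(c, pair(b, c)))))   [R1 at 1.1.2]
2. pair(f(pair(pair(pair(pair(0, 0), pair(c, b)), c), pair(c, c)), pair(pair(0, b), pair(b, c))), pair(pair(0, 0), f(pair(pair(b, c), pair(c, 0)), pair(c, pair(b, c)))))  →  pair(pair(c, pair(0, b)), pair(pair(0, 0), f(pair(pair(b, c), pair(c, 0)), pair(c, pair(b, c)))))   [R1 at 1]
3. pair(pair(c, pair(0, b)), pair(pair(0, 0), f(pair(pair(b, c), pair(c, 0)), pair(c, pair(b, c)))))  →  pair(pair(c, pair(0, b)), pair(pair(0, 0), pair(0, c)))   [R1 at 2.2]

pair(pair(c, pair(0, b)), pair(pair(0, 0), pair(0, c)))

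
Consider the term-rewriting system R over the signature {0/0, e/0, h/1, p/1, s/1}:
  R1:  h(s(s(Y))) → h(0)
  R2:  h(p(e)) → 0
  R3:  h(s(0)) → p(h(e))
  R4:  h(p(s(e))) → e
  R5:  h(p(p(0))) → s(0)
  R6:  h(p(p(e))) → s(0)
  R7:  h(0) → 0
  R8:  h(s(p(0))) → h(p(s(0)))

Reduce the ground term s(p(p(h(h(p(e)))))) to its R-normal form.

1. s(p(p(h(h(p(e))))))  →  s(p(p(h(0))))   [R2 at 1.1.1.1]
2. s(p(p(h(0))))  →  s(p(p(0)))   [R7 at 1.1.1]

s(p(p(0)))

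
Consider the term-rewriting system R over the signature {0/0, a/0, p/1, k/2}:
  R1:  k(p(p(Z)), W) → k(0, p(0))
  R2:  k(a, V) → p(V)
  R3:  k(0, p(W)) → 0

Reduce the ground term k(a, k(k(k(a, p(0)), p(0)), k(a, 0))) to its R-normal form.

1. k(a, k(k(k(a, p(0)), p(0)), k(a, 0)))  →  p(k(k(k(a, p(0)), p(0)), k(a, 0)))   [R2 at ε]
2. p(k(k(k(a, p(0)), p(0)), k(a, 0)))  →  p(k(k(p(p(0)), p(0)), k(a, 0)))   [R2 at 1.1.1]
3. p(k(k(p(p(0)), p(0)), k(a, 0)))  →  p(k(k(0, p(0)), k(a, 0)))   [R1 at 1.1]
4. p(k(k(0, p(0)), k(a, 0)))  →  p(k(0, k(a, 0)))   [R3 at 1.1]
5. p(k(0, k(a, 0)))  →  p(k(0, p(0)))   [R2 at 1.2]
6. p(k(0, p(0)))  →  p(0)   [R3 at 1]

p(0)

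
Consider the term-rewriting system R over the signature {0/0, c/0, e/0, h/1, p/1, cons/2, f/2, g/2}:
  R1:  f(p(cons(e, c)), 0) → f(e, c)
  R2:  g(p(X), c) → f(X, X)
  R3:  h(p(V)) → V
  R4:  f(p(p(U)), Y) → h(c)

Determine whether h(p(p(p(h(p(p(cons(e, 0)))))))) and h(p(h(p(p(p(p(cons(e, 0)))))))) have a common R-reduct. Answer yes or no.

yes — NF(t₁) = p(p(p(cons(e, 0)))), NF(t₂) = p(p(p(cons(e, 0))))

Reduce t₁ = h(p(p(p(h(p(p(cons(e, 0)))))))):
1. h(p(p(p(h(p(p(cons(e, 0))))))))  →  p(p(h(p(p(cons(e, 0))))))   [R3 at ε]
2. p(p(h(p(p(cons(e, 0))))))  →  p(p(p(cons(e, 0))))   [R3 at 1.1]

Reduce t₂ = h(p(h(p(p(p(p(cons(e, 0)))))))):
1. h(p(h(p(p(p(p(cons(e, 0))))))))  →  h(p(p(p(p(cons(e, 0))))))   [R3 at ε]
2. h(p(p(p(p(cons(e, 0))))))  →  p(p(p(cons(e, 0))))   [R3 at ε]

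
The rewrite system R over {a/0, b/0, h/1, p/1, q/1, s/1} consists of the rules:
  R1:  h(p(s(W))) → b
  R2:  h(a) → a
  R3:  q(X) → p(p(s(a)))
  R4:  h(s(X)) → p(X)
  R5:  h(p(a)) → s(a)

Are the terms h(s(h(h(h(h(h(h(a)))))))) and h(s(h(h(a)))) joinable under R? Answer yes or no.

yes — NF(t₁) = p(a), NF(t₂) = p(a)

Reduce t₁ = h(s(h(h(h(h(h(h(a)))))))):
1. h(s(h(h(h(h(h(h(a))))))))  →  p(h(h(h(h(h(h(a)))))))   [R4 at ε]
2. p(h(h(h(h(h(h(a)))))))  →  p(h(h(h(h(h(a))))))   [R2 at 1.1.1.1.1.1]
3. p(h(h(h(h(h(a))))))  →  p(h(h(h(h(a)))))   [R2 at 1.1.1.1.1]
4. p(h(h(h(h(a)))))  →  p(h(h(h(a))))   [R2 at 1.1.1.1]
5. p(h(h(h(a))))  →  p(h(h(a)))   [R2 at 1.1.1]
6. p(h(h(a)))  →  p(h(a))   [R2 at 1.1]
7. p(h(a))  →  p(a)   [R2 at 1]

Reduce t₂ = h(s(h(h(a)))):
1. h(s(h(h(a))))  →  p(h(h(a)))   [R4 at ε]
2. p(h(h(a)))  →  p(h(a))   [R2 at 1.1]
3. p(h(a))  →  p(a)   [R2 at 1]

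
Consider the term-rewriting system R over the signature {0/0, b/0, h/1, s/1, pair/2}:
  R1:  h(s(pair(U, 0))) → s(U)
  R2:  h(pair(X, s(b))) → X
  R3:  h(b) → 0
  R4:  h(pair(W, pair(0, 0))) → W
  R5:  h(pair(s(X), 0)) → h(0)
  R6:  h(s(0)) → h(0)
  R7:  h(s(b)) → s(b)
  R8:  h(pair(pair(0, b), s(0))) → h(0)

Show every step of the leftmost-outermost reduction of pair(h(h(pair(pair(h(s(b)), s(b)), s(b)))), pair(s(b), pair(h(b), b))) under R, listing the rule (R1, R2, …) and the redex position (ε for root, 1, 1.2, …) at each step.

pair(s(b), pair(s(b), pair(0, b)))

1. pair(h(h(pair(pair(h(s(b)), s(b)), s(b)))), pair(s(b), pair(h(b), b)))  →  pair(h(pair(h(s(b)), s(b))), pair(s(b), pair(h(b), b)))   [R2 at 1.1]
2. pair(h(pair(h(s(b)), s(b))), pair(s(b), pair(h(b), b)))  →  pair(h(s(b)), pair(s(b), pair(h(b), b)))   [R2 at 1]
3. pair(h(s(b)), pair(s(b), pair(h(b), b)))  →  pair(s(b), pair(s(b), pair(h(b), b)))   [R7 at 1]
4. pair(s(b), pair(s(b), pair(h(b), b)))  →  pair(s(b), pair(s(b), pair(0, b)))   [R3 at 2.2.1]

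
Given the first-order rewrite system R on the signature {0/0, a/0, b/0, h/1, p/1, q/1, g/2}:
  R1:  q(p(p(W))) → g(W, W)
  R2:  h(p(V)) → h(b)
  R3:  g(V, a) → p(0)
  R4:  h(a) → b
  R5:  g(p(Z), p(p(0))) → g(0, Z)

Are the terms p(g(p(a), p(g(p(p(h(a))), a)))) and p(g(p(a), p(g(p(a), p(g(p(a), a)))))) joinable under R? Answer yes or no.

yes — NF(t₁) = p(p(0)), NF(t₂) = p(p(0))

Reduce t₁ = p(g(p(a), p(g(p(p(h(a))), a)))):
1. p(g(p(a), p(g(p(p(h(a))), a))))  →  p(g(p(a), p(p(0))))   [R3 at 1.2.1]
2. p(g(p(a), p(p(0))))  →  p(g(0, a))   [R5 at 1]
3. p(g(0, a))  →  p(p(0))   [R3 at 1]

Reduce t₂ = p(g(p(a), p(g(p(a), p(g(p(a), a)))))):
1. p(g(p(a), p(g(p(a), p(g(p(a), a))))))  →  p(g(p(a), p(g(p(a), p(p(0))))))   [R3 at 1.2.1.2.1]
2. p(g(p(a), p(g(p(a), p(p(0))))))  →  p(g(p(a), p(g(0, a))))   [R5 at 1.2.1]
3. p(g(p(a), p(g(0, a))))  →  p(g(p(a), p(p(0))))   [R3 at 1.2.1]
4. p(g(p(a), p(p(0))))  →  p(g(0, a))   [R5 at 1]
5. p(g(0, a))  →  p(p(0))   [R3 at 1]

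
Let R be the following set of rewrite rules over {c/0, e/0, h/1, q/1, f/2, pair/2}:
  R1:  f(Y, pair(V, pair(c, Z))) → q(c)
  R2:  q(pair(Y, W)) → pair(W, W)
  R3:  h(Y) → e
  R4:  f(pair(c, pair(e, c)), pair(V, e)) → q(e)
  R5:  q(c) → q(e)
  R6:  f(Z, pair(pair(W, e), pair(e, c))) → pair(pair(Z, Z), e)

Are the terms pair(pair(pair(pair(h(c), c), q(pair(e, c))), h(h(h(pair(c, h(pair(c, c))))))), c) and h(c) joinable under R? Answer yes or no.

no — NF(t₁) = pair(pair(pair(pair(e, c), pair(c, c)), e), c), NF(t₂) = e

Reduce t₁ = pair(pair(pair(pair(h(c), c), q(pair(e, c))), h(h(h(pair(c, h(pair(c, c))))))), c):
1. pair(pair(pair(pair(h(c), c), q(pair(e, c))), h(h(h(pair(c, h(pair(c, c))))))), c)  →  pair(pair(pair(pair(e, c), q(pair(e, c))), h(h(h(pair(c, h(pair(c, c))))))), c)   [R3 at 1.1.1.1]
2. pair(pair(pair(pair(e, c), q(pair(e, c))), h(h(h(pair(c, h(pair(c, c))))))), c)  →  pair(pair(pair(pair(e, c), pair(c, c)), h(h(h(pair(c, h(pair(c, c))))))), c)   [R2 at 1.1.2]
3. pair(pair(pair(pair(e, c), pair(c, c)), h(h(h(pair(c, h(pair(c, c))))))), c)  →  pair(pair(pair(pair(e, c), pair(c, c)), e), c)   [R3 at 1.2]

Reduce t₂ = h(c):
1. h(c)  →  e   [R3 at ε]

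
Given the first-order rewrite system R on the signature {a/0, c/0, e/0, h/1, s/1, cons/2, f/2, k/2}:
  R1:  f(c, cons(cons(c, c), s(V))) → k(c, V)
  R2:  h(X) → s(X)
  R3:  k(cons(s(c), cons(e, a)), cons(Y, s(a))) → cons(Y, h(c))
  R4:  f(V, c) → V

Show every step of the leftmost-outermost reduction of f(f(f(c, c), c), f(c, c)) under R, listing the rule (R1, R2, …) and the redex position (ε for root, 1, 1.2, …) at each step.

1. f(f(f(c, c), c), f(c, c))  →  f(f(c, c), f(c, c))   [R4 at 1]
2. f(f(c, c), f(c, c))  →  f(c, f(c, c))   [R4 at 1]
3. f(c, f(c, c))  →  f(c, c)   [R4 at 2]
4. f(c, c)  →  c   [R4 at ε]

c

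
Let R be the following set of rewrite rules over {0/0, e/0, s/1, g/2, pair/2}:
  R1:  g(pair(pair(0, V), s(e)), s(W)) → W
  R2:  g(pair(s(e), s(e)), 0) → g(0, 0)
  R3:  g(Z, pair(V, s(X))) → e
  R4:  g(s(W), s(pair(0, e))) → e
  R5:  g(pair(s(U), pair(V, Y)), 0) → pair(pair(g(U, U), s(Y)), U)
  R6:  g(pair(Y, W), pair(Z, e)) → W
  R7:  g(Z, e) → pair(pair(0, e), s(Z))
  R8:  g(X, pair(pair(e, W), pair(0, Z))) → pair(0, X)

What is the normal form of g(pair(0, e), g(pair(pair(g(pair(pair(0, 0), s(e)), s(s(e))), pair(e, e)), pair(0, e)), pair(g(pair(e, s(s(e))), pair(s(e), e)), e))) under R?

1. g(pair(0, e), g(pair(pair(g(pair(pair(0, 0), s(e)), s(s(e))), pair(e, e)), pair(0, e)), pair(g(pair(e, s(s(e))), pair(s(e), e)), e)))  →  g(pair(0, e), pair(0, e))   [R6 at 2]
2. g(pair(0, e), pair(0, e))  →  e   [R6 at ε]

e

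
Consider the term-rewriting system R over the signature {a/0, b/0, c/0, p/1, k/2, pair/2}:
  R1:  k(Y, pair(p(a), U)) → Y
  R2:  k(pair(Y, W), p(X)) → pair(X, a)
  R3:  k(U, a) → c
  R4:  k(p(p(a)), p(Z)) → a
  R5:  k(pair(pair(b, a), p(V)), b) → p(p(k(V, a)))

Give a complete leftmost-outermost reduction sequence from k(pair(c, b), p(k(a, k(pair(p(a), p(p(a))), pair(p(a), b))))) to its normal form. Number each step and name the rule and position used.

pair(a, a)

1. k(pair(c, b), p(k(a, k(pair(p(a), p(p(a))), pair(p(a), b)))))  →  pair(k(a, k(pair(p(a), p(p(a))), pair(p(a), b))), a)   [R2 at ε]
2. pair(k(a, k(pair(p(a), p(p(a))), pair(p(a), b))), a)  →  pair(k(a, pair(p(a), p(p(a)))), a)   [R1 at 1.2]
3. pair(k(a, pair(p(a), p(p(a)))), a)  →  pair(a, a)   [R1 at 1]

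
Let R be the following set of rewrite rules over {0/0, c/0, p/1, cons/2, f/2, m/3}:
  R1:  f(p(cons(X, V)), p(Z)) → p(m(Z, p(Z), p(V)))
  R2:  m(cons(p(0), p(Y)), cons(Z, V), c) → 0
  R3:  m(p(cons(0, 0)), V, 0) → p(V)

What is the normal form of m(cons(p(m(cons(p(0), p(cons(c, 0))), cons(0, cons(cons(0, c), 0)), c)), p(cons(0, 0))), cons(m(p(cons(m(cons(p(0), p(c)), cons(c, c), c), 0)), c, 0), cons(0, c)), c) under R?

0

1. m(cons(p(m(cons(p(0), p(cons(c, 0))), cons(0, cons(cons(0, c), 0)), c)), p(cons(0, 0))), cons(m(p(cons(m(cons(p(0), p(c)), cons(c, c), c), 0)), c, 0), cons(0, c)), c)  →  m(cons(p(0), p(cons(0, 0))), cons(m(p(cons(m(cons(p(0), p(c)), cons(c, c), c), 0)), c, 0), cons(0, c)), c)   [R2 at 1.1.1]
2. m(cons(p(0), p(cons(0, 0))), cons(m(p(cons(m(cons(p(0), p(c)), cons(c, c), c), 0)), c, 0), cons(0, c)), c)  →  0   [R2 at ε]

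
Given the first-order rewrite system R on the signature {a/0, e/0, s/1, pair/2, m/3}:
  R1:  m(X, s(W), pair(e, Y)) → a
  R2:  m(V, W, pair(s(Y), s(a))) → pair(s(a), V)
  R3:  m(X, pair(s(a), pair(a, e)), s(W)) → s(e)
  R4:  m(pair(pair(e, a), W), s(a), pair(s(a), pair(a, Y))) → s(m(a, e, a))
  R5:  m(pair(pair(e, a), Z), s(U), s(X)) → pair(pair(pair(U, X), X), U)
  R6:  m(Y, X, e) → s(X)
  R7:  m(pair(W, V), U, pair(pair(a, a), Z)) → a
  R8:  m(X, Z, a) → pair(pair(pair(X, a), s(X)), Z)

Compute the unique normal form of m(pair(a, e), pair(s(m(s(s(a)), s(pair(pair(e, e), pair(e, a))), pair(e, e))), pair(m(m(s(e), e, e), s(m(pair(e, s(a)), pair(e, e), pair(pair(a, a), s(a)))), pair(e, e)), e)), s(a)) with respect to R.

1. m(pair(a, e), pair(s(m(s(s(a)), s(pair(pair(e, e), pair(e, a))), pair(e, e))), pair(m(m(s(e), e, e), s(m(pair(e, s(a)), pair(e, e), pair(pair(a, a), s(a)))), pair(e, e)), e)), s(a))  →  m(pair(a, e), pair(s(a), pair(m(m(s(e), e, e), s(m(pair(e, s(a)), pair(e, e), pair(pair(a, a), s(a)))), pair(e, e)), e)), s(a))   [R1 at 2.1.1]
2. m(pair(a, e), pair(s(a), pair(m(m(s(e), e, e), s(m(pair(e, s(a)), pair(e, e), pair(pair(a, a), s(a)))), pair(e, e)), e)), s(a))  →  m(pair(a, e), pair(s(a), pair(a, e)), s(a))   [R1 at 2.2.1]
3. m(pair(a, e), pair(s(a), pair(a, e)), s(a))  →  s(e)   [R3 at ε]

s(e)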